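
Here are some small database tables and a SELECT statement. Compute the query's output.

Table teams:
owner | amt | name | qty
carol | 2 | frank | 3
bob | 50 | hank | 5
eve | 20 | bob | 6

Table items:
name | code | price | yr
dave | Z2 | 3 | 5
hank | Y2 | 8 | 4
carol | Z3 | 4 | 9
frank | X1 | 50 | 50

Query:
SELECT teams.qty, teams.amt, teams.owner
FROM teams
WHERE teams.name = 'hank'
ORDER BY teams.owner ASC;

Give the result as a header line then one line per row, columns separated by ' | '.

== RESULT ==
teams.qty | teams.amt | teams.owner
5 | 50 | bob

Derivation:
After WHERE (1 rows):
teams.owner | teams.amt | teams.name | teams.qty
bob | 50 | hank | 5
After SELECT (1 rows):
teams.qty | teams.amt | teams.owner
5 | 50 | bob
After ORDER BY (1 rows):
teams.qty | teams.amt | teams.owner
5 | 50 | bob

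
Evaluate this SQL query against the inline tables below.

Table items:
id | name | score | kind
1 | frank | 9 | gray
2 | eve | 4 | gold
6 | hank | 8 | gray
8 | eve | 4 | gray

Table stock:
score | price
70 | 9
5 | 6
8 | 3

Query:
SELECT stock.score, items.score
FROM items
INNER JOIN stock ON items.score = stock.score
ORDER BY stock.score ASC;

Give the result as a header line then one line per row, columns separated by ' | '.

After JOIN stock (1 rows):
items.id | items.name | items.score | items.kind | stock.score | stock.price
6 | hank | 8 | gray | 8 | 3
After SELECT (1 rows):
stock.score | items.score
8 | 8
After ORDER BY (1 rows):
stock.score | items.score
8 | 8

== RESULT ==
stock.score | items.score
8 | 8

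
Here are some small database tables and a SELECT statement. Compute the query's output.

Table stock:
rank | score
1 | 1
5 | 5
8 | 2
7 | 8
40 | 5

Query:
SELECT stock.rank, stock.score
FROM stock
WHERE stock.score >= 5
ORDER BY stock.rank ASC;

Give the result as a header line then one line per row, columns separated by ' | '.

== RESULT ==
stock.rank | stock.score
5 | 5
7 | 8
40 | 5

Derivation:
After WHERE (3 rows):
stock.rank | stock.score
5 | 5
7 | 8
40 | 5
After SELECT (3 rows):
stock.rank | stock.score
5 | 5
7 | 8
40 | 5
After ORDER BY (3 rows):
stock.rank | stock.score
5 | 5
7 | 8
40 | 5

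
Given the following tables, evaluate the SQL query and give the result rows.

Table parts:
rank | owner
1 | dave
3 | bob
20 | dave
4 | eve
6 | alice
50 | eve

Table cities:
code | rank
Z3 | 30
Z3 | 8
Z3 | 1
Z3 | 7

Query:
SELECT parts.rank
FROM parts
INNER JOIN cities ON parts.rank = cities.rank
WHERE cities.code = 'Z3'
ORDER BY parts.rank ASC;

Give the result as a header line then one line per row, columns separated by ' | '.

== RESULT ==
parts.rank
1

Derivation:
After JOIN cities (1 rows):
parts.rank | parts.owner | cities.code | cities.rank
1 | dave | Z3 | 1
After WHERE (1 rows):
parts.rank | parts.owner | cities.code | cities.rank
1 | dave | Z3 | 1
After SELECT (1 rows):
parts.rank
1
After ORDER BY (1 rows):
parts.rank
1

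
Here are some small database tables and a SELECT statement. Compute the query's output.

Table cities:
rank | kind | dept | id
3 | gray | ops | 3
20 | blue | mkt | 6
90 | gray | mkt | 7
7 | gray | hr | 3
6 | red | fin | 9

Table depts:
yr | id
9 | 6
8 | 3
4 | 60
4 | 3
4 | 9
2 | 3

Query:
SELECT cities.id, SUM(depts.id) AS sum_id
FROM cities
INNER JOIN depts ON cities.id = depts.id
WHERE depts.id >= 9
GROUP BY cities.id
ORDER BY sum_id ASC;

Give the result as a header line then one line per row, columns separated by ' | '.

== RESULT ==
cities.id | sum_id
9 | 9

Derivation:
After JOIN depts (8 rows):
cities.rank | cities.kind | cities.dept | cities.id | depts.yr | depts.id
3 | gray | ops | 3 | 8 | 3
3 | gray | ops | 3 | 4 | 3
3 | gray | ops | 3 | 2 | 3
20 | blue | mkt | 6 | 9 | 6
7 | gray | hr | 3 | 8 | 3
7 | gray | hr | 3 | 4 | 3
7 | gray | hr | 3 | 2 | 3
6 | red | fin | 9 | 4 | 9
After WHERE (1 rows):
cities.rank | cities.kind | cities.dept | cities.id | depts.yr | depts.id
6 | red | fin | 9 | 4 | 9
After GROUP BY (1 rows):
cities.id | sum_id
9 | 9
After ORDER BY (1 rows):
cities.id | sum_id
9 | 9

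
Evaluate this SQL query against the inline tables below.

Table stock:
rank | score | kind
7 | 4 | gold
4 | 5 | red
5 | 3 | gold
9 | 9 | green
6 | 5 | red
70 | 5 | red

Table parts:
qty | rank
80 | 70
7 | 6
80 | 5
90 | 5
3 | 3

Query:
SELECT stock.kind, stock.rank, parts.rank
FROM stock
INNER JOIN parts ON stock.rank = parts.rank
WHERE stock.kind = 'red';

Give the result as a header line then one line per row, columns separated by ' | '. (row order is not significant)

After JOIN parts (4 rows):
stock.rank | stock.score | stock.kind | parts.qty | parts.rank
5 | 3 | gold | 80 | 5
5 | 3 | gold | 90 | 5
6 | 5 | red | 7 | 6
70 | 5 | red | 80 | 70
After WHERE (2 rows):
stock.rank | stock.score | stock.kind | parts.qty | parts.rank
6 | 5 | red | 7 | 6
70 | 5 | red | 80 | 70
After SELECT (2 rows):
stock.kind | stock.rank | parts.rank
red | 6 | 6
red | 70 | 70

== RESULT ==
stock.kind | stock.rank | parts.rank
red | 6 | 6
red | 70 | 70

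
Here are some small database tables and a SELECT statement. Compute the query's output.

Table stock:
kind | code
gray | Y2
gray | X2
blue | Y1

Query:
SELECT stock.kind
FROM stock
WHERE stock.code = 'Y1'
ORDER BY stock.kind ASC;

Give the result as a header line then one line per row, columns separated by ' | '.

After WHERE (1 rows):
stock.kind | stock.code
blue | Y1
After SELECT (1 rows):
stock.kind
blue
After ORDER BY (1 rows):
stock.kind
blue

== RESULT ==
stock.kind
blue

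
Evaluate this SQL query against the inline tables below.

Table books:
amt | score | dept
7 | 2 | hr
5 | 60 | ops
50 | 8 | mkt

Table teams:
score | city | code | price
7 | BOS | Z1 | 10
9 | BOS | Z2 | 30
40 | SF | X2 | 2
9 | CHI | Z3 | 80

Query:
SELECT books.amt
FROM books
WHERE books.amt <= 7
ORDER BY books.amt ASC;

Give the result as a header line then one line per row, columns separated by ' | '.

After WHERE (2 rows):
books.amt | books.score | books.dept
7 | 2 | hr
5 | 60 | ops
After SELECT (2 rows):
books.amt
7
5
After ORDER BY (2 rows):
books.amt
5
7

== RESULT ==
books.amt
5
7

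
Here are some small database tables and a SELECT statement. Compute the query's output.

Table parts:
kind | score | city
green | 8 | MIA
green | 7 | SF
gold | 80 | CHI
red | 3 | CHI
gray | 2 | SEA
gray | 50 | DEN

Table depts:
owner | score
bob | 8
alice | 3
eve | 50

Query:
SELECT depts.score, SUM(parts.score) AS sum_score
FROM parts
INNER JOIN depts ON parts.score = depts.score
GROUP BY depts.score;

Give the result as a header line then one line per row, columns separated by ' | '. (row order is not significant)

== RESULT ==
depts.score | sum_score
8 | 8
3 | 3
50 | 50

Derivation:
After JOIN depts (3 rows):
parts.kind | parts.score | parts.city | depts.owner | depts.score
green | 8 | MIA | bob | 8
red | 3 | CHI | alice | 3
gray | 50 | DEN | eve | 50
After GROUP BY (3 rows):
depts.score | sum_score
8 | 8
3 | 3
50 | 50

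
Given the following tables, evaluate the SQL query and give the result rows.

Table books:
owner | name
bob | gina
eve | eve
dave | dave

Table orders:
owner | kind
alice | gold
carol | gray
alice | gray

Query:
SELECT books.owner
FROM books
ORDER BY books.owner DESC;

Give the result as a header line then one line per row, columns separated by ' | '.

After SELECT (3 rows):
books.owner
bob
eve
dave
After ORDER BY (3 rows):
books.owner
eve
dave
bob

== RESULT ==
books.owner
eve
dave
bob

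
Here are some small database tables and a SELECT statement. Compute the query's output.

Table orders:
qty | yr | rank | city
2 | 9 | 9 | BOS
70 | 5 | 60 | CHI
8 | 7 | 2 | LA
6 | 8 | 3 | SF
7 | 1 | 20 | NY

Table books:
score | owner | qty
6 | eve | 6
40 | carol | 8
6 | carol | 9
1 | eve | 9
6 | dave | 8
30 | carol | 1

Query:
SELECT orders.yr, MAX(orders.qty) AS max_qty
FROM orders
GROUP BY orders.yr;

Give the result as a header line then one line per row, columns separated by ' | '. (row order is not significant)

== RESULT ==
orders.yr | max_qty
9 | 2
5 | 70
7 | 8
8 | 6
1 | 7

Derivation:
After GROUP BY (5 rows):
orders.yr | max_qty
9 | 2
5 | 70
7 | 8
8 | 6
1 | 7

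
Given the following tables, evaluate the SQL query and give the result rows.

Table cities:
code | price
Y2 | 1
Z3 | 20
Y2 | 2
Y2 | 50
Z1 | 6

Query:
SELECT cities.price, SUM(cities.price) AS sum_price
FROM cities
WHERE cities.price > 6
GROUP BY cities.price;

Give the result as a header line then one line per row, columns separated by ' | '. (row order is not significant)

After WHERE (2 rows):
cities.code | cities.price
Z3 | 20
Y2 | 50
After GROUP BY (2 rows):
cities.price | sum_price
20 | 20
50 | 50

== RESULT ==
cities.price | sum_price
20 | 20
50 | 50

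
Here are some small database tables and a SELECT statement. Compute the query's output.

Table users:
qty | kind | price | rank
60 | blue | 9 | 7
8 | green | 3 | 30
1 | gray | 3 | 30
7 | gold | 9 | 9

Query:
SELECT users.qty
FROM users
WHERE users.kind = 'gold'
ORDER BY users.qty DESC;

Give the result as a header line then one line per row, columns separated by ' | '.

After WHERE (1 rows):
users.qty | users.kind | users.price | users.rank
7 | gold | 9 | 9
After SELECT (1 rows):
users.qty
7
After ORDER BY (1 rows):
users.qty
7

== RESULT ==
users.qty
7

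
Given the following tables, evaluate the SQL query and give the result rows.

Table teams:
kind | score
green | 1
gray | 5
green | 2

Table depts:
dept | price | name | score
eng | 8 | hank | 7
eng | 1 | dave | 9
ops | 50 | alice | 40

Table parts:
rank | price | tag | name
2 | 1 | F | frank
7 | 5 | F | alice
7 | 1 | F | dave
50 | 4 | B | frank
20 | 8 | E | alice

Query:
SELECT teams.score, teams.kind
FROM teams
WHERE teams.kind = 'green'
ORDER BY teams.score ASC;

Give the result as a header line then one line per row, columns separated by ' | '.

== RESULT ==
teams.score | teams.kind
1 | green
2 | green

Derivation:
After WHERE (2 rows):
teams.kind | teams.score
green | 1
green | 2
After SELECT (2 rows):
teams.score | teams.kind
1 | green
2 | green
After ORDER BY (2 rows):
teams.score | teams.kind
1 | green
2 | green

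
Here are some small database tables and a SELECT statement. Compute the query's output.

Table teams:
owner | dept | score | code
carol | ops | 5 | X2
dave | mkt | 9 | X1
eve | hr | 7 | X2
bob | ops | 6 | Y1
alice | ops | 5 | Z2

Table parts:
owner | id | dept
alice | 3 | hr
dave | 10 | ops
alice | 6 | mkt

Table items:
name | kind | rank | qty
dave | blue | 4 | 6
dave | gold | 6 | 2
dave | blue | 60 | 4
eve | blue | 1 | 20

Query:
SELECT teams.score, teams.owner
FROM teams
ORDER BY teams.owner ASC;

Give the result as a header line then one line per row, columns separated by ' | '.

After SELECT (5 rows):
teams.score | teams.owner
5 | carol
9 | dave
7 | eve
6 | bob
5 | alice
After ORDER BY (5 rows):
teams.score | teams.owner
5 | alice
6 | bob
5 | carol
9 | dave
7 | eve

== RESULT ==
teams.score | teams.owner
5 | alice
6 | bob
5 | carol
9 | dave
7 | eve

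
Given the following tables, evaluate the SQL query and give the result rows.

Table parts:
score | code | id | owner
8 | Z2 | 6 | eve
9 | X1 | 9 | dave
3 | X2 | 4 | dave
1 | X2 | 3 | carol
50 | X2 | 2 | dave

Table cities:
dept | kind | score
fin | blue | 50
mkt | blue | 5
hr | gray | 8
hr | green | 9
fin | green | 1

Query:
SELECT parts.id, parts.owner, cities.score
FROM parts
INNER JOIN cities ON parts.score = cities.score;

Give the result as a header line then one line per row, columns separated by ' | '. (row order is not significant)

== RESULT ==
parts.id | parts.owner | cities.score
6 | eve | 8
9 | dave | 9
3 | carol | 1
2 | dave | 50

Derivation:
After JOIN cities (4 rows):
parts.score | parts.code | parts.id | parts.owner | cities.dept | cities.kind | cities.score
8 | Z2 | 6 | eve | hr | gray | 8
9 | X1 | 9 | dave | hr | green | 9
1 | X2 | 3 | carol | fin | green | 1
50 | X2 | 2 | dave | fin | blue | 50
After SELECT (4 rows):
parts.id | parts.owner | cities.score
6 | eve | 8
9 | dave | 9
3 | carol | 1
2 | dave | 50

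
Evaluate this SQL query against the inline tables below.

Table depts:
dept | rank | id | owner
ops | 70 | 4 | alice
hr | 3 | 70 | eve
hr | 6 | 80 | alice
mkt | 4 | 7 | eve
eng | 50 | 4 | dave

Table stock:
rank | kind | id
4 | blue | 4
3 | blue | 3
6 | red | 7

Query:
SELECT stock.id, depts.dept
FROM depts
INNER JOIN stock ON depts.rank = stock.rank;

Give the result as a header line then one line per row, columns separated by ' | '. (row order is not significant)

After JOIN stock (3 rows):
depts.dept | depts.rank | depts.id | depts.owner | stock.rank | stock.kind | stock.id
hr | 3 | 70 | eve | 3 | blue | 3
hr | 6 | 80 | alice | 6 | red | 7
mkt | 4 | 7 | eve | 4 | blue | 4
After SELECT (3 rows):
stock.id | depts.dept
3 | hr
7 | hr
4 | mkt

== RESULT ==
stock.id | depts.dept
3 | hr
7 | hr
4 | mkt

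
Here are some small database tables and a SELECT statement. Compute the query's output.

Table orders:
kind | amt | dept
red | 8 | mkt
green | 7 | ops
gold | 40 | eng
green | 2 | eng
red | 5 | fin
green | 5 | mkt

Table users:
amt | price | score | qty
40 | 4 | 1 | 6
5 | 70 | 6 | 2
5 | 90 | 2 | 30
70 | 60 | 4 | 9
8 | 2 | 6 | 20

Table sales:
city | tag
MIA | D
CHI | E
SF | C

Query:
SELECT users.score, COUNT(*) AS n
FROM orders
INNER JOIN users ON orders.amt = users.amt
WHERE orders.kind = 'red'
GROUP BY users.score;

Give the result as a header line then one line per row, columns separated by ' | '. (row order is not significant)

== RESULT ==
users.score | n
6 | 2
2 | 1

Derivation:
After JOIN users (6 rows):
orders.kind | orders.amt | orders.dept | users.amt | users.price | users.score | users.qty
red | 8 | mkt | 8 | 2 | 6 | 20
gold | 40 | eng | 40 | 4 | 1 | 6
red | 5 | fin | 5 | 70 | 6 | 2
red | 5 | fin | 5 | 90 | 2 | 30
green | 5 | mkt | 5 | 70 | 6 | 2
green | 5 | mkt | 5 | 90 | 2 | 30
After WHERE (3 rows):
orders.kind | orders.amt | orders.dept | users.amt | users.price | users.score | users.qty
red | 8 | mkt | 8 | 2 | 6 | 20
red | 5 | fin | 5 | 70 | 6 | 2
red | 5 | fin | 5 | 90 | 2 | 30
After GROUP BY (2 rows):
users.score | n
6 | 2
2 | 1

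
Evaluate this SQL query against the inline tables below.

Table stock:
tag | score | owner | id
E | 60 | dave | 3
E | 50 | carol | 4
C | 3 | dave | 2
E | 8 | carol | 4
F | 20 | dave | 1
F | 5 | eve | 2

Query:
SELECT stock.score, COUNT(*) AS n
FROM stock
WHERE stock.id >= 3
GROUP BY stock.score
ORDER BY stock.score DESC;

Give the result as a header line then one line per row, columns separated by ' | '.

== RESULT ==
stock.score | n
60 | 1
50 | 1
8 | 1

Derivation:
After WHERE (3 rows):
stock.tag | stock.score | stock.owner | stock.id
E | 60 | dave | 3
E | 50 | carol | 4
E | 8 | carol | 4
After GROUP BY (3 rows):
stock.score | n
60 | 1
50 | 1
8 | 1
After ORDER BY (3 rows):
stock.score | n
60 | 1
50 | 1
8 | 1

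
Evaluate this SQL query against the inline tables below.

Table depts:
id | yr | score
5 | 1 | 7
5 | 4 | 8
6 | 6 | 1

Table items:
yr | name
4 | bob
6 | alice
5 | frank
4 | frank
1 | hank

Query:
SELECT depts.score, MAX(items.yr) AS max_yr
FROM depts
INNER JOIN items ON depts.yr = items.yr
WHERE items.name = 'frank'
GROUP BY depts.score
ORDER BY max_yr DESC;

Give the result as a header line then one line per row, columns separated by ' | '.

After JOIN items (4 rows):
depts.id | depts.yr | depts.score | items.yr | items.name
5 | 1 | 7 | 1 | hank
5 | 4 | 8 | 4 | bob
5 | 4 | 8 | 4 | frank
6 | 6 | 1 | 6 | alice
After WHERE (1 rows):
depts.id | depts.yr | depts.score | items.yr | items.name
5 | 4 | 8 | 4 | frank
After GROUP BY (1 rows):
depts.score | max_yr
8 | 4
After ORDER BY (1 rows):
depts.score | max_yr
8 | 4

== RESULT ==
depts.score | max_yr
8 | 4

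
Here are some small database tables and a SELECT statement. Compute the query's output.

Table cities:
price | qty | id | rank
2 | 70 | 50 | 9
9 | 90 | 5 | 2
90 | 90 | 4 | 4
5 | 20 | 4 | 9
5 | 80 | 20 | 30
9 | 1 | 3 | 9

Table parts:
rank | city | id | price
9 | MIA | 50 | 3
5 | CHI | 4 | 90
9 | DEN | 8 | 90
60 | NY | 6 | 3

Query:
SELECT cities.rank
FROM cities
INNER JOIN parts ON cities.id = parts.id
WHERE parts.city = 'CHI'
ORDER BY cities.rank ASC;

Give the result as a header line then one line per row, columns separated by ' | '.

After JOIN parts (3 rows):
cities.price | cities.qty | cities.id | cities.rank | parts.rank | parts.city | parts.id | parts.price
2 | 70 | 50 | 9 | 9 | MIA | 50 | 3
90 | 90 | 4 | 4 | 5 | CHI | 4 | 90
5 | 20 | 4 | 9 | 5 | CHI | 4 | 90
After WHERE (2 rows):
cities.price | cities.qty | cities.id | cities.rank | parts.rank | parts.city | parts.id | parts.price
90 | 90 | 4 | 4 | 5 | CHI | 4 | 90
5 | 20 | 4 | 9 | 5 | CHI | 4 | 90
After SELECT (2 rows):
cities.rank
4
9
After ORDER BY (2 rows):
cities.rank
4
9

== RESULT ==
cities.rank
4
9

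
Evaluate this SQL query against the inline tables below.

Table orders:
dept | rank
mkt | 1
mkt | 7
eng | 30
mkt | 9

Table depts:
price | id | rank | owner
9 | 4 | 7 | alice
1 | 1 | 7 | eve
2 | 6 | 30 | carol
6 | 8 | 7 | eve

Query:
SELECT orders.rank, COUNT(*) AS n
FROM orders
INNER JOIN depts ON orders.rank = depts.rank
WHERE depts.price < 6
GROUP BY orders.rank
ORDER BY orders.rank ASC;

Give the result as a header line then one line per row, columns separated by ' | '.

After JOIN depts (4 rows):
orders.dept | orders.rank | depts.price | depts.id | depts.rank | depts.owner
mkt | 7 | 9 | 4 | 7 | alice
mkt | 7 | 1 | 1 | 7 | eve
mkt | 7 | 6 | 8 | 7 | eve
eng | 30 | 2 | 6 | 30 | carol
After WHERE (2 rows):
orders.dept | orders.rank | depts.price | depts.id | depts.rank | depts.owner
mkt | 7 | 1 | 1 | 7 | eve
eng | 30 | 2 | 6 | 30 | carol
After GROUP BY (2 rows):
orders.rank | n
7 | 1
30 | 1
After ORDER BY (2 rows):
orders.rank | n
7 | 1
30 | 1

== RESULT ==
orders.rank | n
7 | 1
30 | 1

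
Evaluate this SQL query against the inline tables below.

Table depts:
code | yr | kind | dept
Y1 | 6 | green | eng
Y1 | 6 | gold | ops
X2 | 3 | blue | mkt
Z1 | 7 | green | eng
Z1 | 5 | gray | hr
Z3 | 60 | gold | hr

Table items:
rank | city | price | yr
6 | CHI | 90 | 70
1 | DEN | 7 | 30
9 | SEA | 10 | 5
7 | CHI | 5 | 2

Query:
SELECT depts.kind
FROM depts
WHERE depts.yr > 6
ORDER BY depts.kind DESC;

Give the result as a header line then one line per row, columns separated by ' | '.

After WHERE (2 rows):
depts.code | depts.yr | depts.kind | depts.dept
Z1 | 7 | green | eng
Z3 | 60 | gold | hr
After SELECT (2 rows):
depts.kind
green
gold
After ORDER BY (2 rows):
depts.kind
green
gold

== RESULT ==
depts.kind
green
gold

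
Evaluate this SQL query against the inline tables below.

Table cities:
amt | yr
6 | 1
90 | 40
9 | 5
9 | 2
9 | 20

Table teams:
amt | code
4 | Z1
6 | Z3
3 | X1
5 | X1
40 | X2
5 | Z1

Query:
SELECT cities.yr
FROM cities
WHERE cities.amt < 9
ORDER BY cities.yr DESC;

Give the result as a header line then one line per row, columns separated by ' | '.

After WHERE (1 rows):
cities.amt | cities.yr
6 | 1
After SELECT (1 rows):
cities.yr
1
After ORDER BY (1 rows):
cities.yr
1

== RESULT ==
cities.yr
1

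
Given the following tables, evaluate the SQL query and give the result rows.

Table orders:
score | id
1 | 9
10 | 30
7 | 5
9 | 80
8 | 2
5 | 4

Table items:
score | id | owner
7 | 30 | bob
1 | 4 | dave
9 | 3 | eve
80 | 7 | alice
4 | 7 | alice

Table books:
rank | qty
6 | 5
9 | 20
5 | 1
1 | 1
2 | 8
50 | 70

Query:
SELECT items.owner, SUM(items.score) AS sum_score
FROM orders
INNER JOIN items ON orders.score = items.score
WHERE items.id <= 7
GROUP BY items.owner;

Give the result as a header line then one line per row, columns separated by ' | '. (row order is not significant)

After JOIN items (3 rows):
orders.score | orders.id | items.score | items.id | items.owner
1 | 9 | 1 | 4 | dave
7 | 5 | 7 | 30 | bob
9 | 80 | 9 | 3 | eve
After WHERE (2 rows):
orders.score | orders.id | items.score | items.id | items.owner
1 | 9 | 1 | 4 | dave
9 | 80 | 9 | 3 | eve
After GROUP BY (2 rows):
items.owner | sum_score
dave | 1
eve | 9

== RESULT ==
items.owner | sum_score
dave | 1
eve | 9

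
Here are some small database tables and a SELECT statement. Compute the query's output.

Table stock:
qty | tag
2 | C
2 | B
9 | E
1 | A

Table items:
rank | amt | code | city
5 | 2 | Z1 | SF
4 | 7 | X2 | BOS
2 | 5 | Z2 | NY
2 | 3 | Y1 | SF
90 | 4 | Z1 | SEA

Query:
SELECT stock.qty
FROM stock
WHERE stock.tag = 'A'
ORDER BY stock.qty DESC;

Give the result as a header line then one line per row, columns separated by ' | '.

After WHERE (1 rows):
stock.qty | stock.tag
1 | A
After SELECT (1 rows):
stock.qty
1
After ORDER BY (1 rows):
stock.qty
1

== RESULT ==
stock.qty
1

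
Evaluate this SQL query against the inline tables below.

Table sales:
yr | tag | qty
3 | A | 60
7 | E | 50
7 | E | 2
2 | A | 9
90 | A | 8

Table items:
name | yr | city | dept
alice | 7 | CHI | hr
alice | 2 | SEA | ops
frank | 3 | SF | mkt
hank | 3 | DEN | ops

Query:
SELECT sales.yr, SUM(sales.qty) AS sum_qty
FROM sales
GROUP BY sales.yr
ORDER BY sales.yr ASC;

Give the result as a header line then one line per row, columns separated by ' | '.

== RESULT ==
sales.yr | sum_qty
2 | 9
3 | 60
7 | 52
90 | 8

Derivation:
After GROUP BY (4 rows):
sales.yr | sum_qty
3 | 60
7 | 52
2 | 9
90 | 8
After ORDER BY (4 rows):
sales.yr | sum_qty
2 | 9
3 | 60
7 | 52
90 | 8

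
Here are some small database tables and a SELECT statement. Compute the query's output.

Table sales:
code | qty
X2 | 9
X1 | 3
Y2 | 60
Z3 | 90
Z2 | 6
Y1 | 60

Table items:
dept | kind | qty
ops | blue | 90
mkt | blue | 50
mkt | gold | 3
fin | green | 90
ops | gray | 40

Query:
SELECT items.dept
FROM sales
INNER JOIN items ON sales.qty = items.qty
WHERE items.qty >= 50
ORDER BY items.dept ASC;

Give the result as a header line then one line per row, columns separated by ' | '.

== RESULT ==
items.dept
fin
ops

Derivation:
After JOIN items (3 rows):
sales.code | sales.qty | items.dept | items.kind | items.qty
X1 | 3 | mkt | gold | 3
Z3 | 90 | ops | blue | 90
Z3 | 90 | fin | green | 90
After WHERE (2 rows):
sales.code | sales.qty | items.dept | items.kind | items.qty
Z3 | 90 | ops | blue | 90
Z3 | 90 | fin | green | 90
After SELECT (2 rows):
items.dept
ops
fin
After ORDER BY (2 rows):
items.dept
fin
ops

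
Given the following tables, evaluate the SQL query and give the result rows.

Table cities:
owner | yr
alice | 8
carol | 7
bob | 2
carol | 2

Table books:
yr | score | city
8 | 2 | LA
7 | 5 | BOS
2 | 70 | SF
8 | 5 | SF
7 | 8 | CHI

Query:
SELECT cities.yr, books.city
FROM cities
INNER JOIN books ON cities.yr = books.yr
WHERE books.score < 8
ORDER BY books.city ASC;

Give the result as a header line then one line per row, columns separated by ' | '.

After JOIN books (6 rows):
cities.owner | cities.yr | books.yr | books.score | books.city
alice | 8 | 8 | 2 | LA
alice | 8 | 8 | 5 | SF
carol | 7 | 7 | 5 | BOS
carol | 7 | 7 | 8 | CHI
bob | 2 | 2 | 70 | SF
carol | 2 | 2 | 70 | SF
After WHERE (3 rows):
cities.owner | cities.yr | books.yr | books.score | books.city
alice | 8 | 8 | 2 | LA
alice | 8 | 8 | 5 | SF
carol | 7 | 7 | 5 | BOS
After SELECT (3 rows):
cities.yr | books.city
8 | LA
8 | SF
7 | BOS
After ORDER BY (3 rows):
cities.yr | books.city
7 | BOS
8 | LA
8 | SF

== RESULT ==
cities.yr | books.city
7 | BOS
8 | LA
8 | SF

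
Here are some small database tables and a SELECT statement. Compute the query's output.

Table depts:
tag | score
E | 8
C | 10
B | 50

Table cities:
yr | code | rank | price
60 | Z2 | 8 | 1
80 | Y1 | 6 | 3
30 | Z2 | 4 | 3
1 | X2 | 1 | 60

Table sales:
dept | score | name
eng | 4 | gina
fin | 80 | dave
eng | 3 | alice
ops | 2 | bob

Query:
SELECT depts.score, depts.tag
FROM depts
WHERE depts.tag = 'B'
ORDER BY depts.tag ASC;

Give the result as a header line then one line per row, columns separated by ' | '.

After WHERE (1 rows):
depts.tag | depts.score
B | 50
After SELECT (1 rows):
depts.score | depts.tag
50 | B
After ORDER BY (1 rows):
depts.score | depts.tag
50 | B

== RESULT ==
depts.score | depts.tag
50 | B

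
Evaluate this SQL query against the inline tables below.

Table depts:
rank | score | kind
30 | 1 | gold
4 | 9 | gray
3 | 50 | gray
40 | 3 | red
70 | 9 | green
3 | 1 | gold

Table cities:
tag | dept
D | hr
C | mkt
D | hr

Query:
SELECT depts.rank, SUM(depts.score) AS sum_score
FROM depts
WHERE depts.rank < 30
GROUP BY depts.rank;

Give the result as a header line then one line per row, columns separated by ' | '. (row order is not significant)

After WHERE (3 rows):
depts.rank | depts.score | depts.kind
4 | 9 | gray
3 | 50 | gray
3 | 1 | gold
After GROUP BY (2 rows):
depts.rank | sum_score
4 | 9
3 | 51

== RESULT ==
depts.rank | sum_score
4 | 9
3 | 51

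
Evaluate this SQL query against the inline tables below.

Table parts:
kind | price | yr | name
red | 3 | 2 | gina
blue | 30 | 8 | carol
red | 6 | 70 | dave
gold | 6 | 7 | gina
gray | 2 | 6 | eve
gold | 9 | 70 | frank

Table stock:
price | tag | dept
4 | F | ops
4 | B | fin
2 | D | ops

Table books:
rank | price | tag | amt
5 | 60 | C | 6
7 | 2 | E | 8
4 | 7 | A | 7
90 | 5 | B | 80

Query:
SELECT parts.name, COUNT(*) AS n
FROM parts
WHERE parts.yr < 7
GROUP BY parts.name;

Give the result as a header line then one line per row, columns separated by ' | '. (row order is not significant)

== RESULT ==
parts.name | n
gina | 1
eve | 1

Derivation:
After WHERE (2 rows):
parts.kind | parts.price | parts.yr | parts.name
red | 3 | 2 | gina
gray | 2 | 6 | eve
After GROUP BY (2 rows):
parts.name | n
gina | 1
eve | 1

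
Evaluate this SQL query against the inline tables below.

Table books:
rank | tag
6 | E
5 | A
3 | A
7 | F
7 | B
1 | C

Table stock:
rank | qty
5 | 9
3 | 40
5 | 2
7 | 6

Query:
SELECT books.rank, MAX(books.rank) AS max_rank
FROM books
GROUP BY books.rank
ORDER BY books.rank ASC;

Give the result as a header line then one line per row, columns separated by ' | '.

After GROUP BY (5 rows):
books.rank | max_rank
6 | 6
5 | 5
3 | 3
7 | 7
1 | 1
After ORDER BY (5 rows):
books.rank | max_rank
1 | 1
3 | 3
5 | 5
6 | 6
7 | 7

== RESULT ==
books.rank | max_rank
1 | 1
3 | 3
5 | 5
6 | 6
7 | 7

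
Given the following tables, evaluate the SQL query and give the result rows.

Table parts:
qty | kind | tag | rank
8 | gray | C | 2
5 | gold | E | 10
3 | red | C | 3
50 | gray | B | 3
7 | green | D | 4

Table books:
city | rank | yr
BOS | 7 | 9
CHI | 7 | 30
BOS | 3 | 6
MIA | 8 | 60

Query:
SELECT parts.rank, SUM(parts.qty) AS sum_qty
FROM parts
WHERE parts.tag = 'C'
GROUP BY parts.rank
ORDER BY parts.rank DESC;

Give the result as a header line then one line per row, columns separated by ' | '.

== RESULT ==
parts.rank | sum_qty
3 | 3
2 | 8

Derivation:
After WHERE (2 rows):
parts.qty | parts.kind | parts.tag | parts.rank
8 | gray | C | 2
3 | red | C | 3
After GROUP BY (2 rows):
parts.rank | sum_qty
2 | 8
3 | 3
After ORDER BY (2 rows):
parts.rank | sum_qty
3 | 3
2 | 8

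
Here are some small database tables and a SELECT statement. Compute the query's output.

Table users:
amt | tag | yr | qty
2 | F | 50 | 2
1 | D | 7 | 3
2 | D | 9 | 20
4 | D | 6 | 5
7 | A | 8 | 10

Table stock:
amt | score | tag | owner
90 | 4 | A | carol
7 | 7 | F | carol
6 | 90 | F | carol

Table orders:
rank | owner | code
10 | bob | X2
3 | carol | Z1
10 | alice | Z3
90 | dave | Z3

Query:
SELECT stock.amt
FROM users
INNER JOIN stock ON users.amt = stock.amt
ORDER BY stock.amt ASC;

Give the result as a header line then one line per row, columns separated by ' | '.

After JOIN stock (1 rows):
users.amt | users.tag | users.yr | users.qty | stock.amt | stock.score | stock.tag | stock.owner
7 | A | 8 | 10 | 7 | 7 | F | carol
After SELECT (1 rows):
stock.amt
7
After ORDER BY (1 rows):
stock.amt
7

== RESULT ==
stock.amt
7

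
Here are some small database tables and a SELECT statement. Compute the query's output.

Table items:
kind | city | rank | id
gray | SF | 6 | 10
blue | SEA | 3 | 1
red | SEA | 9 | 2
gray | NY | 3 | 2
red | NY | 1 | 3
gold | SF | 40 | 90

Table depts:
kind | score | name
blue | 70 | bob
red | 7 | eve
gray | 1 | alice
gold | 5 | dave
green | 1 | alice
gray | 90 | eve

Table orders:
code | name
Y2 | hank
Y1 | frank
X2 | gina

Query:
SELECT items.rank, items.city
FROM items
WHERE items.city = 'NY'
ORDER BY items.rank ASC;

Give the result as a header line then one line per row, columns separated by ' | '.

After WHERE (2 rows):
items.kind | items.city | items.rank | items.id
gray | NY | 3 | 2
red | NY | 1 | 3
After SELECT (2 rows):
items.rank | items.city
3 | NY
1 | NY
After ORDER BY (2 rows):
items.rank | items.city
1 | NY
3 | NY

== RESULT ==
items.rank | items.city
1 | NY
3 | NY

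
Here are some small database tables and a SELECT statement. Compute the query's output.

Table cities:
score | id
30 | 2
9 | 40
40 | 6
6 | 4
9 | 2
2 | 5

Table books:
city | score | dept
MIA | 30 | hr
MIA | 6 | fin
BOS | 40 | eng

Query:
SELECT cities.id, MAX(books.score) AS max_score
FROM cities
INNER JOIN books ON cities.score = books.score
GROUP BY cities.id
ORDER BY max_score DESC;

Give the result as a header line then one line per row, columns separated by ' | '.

After JOIN books (3 rows):
cities.score | cities.id | books.city | books.score | books.dept
30 | 2 | MIA | 30 | hr
40 | 6 | BOS | 40 | eng
6 | 4 | MIA | 6 | fin
After GROUP BY (3 rows):
cities.id | max_score
2 | 30
6 | 40
4 | 6
After ORDER BY (3 rows):
cities.id | max_score
6 | 40
2 | 30
4 | 6

== RESULT ==
cities.id | max_score
6 | 40
2 | 30
4 | 6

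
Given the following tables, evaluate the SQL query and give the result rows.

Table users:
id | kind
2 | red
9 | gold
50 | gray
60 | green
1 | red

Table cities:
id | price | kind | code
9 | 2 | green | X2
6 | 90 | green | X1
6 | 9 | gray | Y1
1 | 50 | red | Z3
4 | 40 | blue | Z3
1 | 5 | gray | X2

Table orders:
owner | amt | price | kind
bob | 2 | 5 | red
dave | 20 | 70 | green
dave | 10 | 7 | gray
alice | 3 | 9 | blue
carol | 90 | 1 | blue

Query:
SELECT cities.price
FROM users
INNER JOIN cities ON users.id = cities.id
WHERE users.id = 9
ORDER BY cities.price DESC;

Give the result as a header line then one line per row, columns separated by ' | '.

After JOIN cities (3 rows):
users.id | users.kind | cities.id | cities.price | cities.kind | cities.code
9 | gold | 9 | 2 | green | X2
1 | red | 1 | 50 | red | Z3
1 | red | 1 | 5 | gray | X2
After WHERE (1 rows):
users.id | users.kind | cities.id | cities.price | cities.kind | cities.code
9 | gold | 9 | 2 | green | X2
After SELECT (1 rows):
cities.price
2
After ORDER BY (1 rows):
cities.price
2

== RESULT ==
cities.price
2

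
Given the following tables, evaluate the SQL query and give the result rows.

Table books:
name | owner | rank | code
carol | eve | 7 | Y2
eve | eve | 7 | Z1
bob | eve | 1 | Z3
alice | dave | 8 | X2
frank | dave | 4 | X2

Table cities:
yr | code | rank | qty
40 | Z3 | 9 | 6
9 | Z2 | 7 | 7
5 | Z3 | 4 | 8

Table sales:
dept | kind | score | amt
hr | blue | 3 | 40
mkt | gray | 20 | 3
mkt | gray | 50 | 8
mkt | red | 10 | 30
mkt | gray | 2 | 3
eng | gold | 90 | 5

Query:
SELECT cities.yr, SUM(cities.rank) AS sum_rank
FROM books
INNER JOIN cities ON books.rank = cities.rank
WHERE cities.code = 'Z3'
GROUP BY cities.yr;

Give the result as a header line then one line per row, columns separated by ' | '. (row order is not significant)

After JOIN cities (3 rows):
books.name | books.owner | books.rank | books.code | cities.yr | cities.code | cities.rank | cities.qty
carol | eve | 7 | Y2 | 9 | Z2 | 7 | 7
eve | eve | 7 | Z1 | 9 | Z2 | 7 | 7
frank | dave | 4 | X2 | 5 | Z3 | 4 | 8
After WHERE (1 rows):
books.name | books.owner | books.rank | books.code | cities.yr | cities.code | cities.rank | cities.qty
frank | dave | 4 | X2 | 5 | Z3 | 4 | 8
After GROUP BY (1 rows):
cities.yr | sum_rank
5 | 4

== RESULT ==
cities.yr | sum_rank
5 | 4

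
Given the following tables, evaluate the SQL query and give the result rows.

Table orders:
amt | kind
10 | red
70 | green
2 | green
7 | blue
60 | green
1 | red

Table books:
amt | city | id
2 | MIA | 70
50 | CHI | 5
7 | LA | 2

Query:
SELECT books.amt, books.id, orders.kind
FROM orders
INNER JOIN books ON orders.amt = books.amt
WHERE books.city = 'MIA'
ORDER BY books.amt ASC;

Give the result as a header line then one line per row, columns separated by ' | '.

After JOIN books (2 rows):
orders.amt | orders.kind | books.amt | books.city | books.id
2 | green | 2 | MIA | 70
7 | blue | 7 | LA | 2
After WHERE (1 rows):
orders.amt | orders.kind | books.amt | books.city | books.id
2 | green | 2 | MIA | 70
After SELECT (1 rows):
books.amt | books.id | orders.kind
2 | 70 | green
After ORDER BY (1 rows):
books.amt | books.id | orders.kind
2 | 70 | green

== RESULT ==
books.amt | books.id | orders.kind
2 | 70 | green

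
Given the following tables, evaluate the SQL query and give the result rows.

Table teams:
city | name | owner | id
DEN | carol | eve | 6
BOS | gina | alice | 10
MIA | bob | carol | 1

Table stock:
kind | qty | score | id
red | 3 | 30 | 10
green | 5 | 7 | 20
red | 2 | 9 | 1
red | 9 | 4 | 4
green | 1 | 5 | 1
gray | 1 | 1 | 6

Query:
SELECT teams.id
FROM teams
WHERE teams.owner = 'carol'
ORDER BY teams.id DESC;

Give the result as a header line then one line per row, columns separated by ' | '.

== RESULT ==
teams.id
1

Derivation:
After WHERE (1 rows):
teams.city | teams.name | teams.owner | teams.id
MIA | bob | carol | 1
After SELECT (1 rows):
teams.id
1
After ORDER BY (1 rows):
teams.id
1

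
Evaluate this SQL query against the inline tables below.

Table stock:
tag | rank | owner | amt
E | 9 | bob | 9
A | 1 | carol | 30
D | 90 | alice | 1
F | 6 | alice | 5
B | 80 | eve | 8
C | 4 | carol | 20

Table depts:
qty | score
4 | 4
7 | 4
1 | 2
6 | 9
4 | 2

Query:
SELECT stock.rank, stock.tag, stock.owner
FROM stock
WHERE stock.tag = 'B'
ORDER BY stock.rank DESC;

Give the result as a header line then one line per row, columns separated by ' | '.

After WHERE (1 rows):
stock.tag | stock.rank | stock.owner | stock.amt
B | 80 | eve | 8
After SELECT (1 rows):
stock.rank | stock.tag | stock.owner
80 | B | eve
After ORDER BY (1 rows):
stock.rank | stock.tag | stock.owner
80 | B | eve

== RESULT ==
stock.rank | stock.tag | stock.owner
80 | B | eve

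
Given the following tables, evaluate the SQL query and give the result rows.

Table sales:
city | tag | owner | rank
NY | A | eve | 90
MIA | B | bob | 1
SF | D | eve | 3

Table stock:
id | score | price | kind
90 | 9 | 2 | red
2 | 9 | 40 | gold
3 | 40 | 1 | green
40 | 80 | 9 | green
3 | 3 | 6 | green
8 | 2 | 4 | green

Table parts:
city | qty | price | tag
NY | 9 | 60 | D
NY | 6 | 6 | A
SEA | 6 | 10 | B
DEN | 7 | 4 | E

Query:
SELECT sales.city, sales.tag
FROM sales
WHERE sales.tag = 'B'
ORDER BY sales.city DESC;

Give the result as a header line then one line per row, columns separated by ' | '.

After WHERE (1 rows):
sales.city | sales.tag | sales.owner | sales.rank
MIA | B | bob | 1
After SELECT (1 rows):
sales.city | sales.tag
MIA | B
After ORDER BY (1 rows):
sales.city | sales.tag
MIA | B

== RESULT ==
sales.city | sales.tag
MIA | B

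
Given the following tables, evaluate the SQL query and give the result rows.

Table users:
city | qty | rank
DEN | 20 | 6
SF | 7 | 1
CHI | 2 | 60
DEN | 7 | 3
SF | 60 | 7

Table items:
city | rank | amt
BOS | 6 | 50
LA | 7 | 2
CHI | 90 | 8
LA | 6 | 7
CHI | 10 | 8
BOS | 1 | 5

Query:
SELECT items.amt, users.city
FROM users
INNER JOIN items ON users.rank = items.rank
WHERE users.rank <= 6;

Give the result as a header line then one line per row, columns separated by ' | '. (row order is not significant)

After JOIN items (4 rows):
users.city | users.qty | users.rank | items.city | items.rank | items.amt
DEN | 20 | 6 | BOS | 6 | 50
DEN | 20 | 6 | LA | 6 | 7
SF | 7 | 1 | BOS | 1 | 5
SF | 60 | 7 | LA | 7 | 2
After WHERE (3 rows):
users.city | users.qty | users.rank | items.city | items.rank | items.amt
DEN | 20 | 6 | BOS | 6 | 50
DEN | 20 | 6 | LA | 6 | 7
SF | 7 | 1 | BOS | 1 | 5
After SELECT (3 rows):
items.amt | users.city
50 | DEN
7 | DEN
5 | SF

== RESULT ==
items.amt | users.city
50 | DEN
7 | DEN
5 | SF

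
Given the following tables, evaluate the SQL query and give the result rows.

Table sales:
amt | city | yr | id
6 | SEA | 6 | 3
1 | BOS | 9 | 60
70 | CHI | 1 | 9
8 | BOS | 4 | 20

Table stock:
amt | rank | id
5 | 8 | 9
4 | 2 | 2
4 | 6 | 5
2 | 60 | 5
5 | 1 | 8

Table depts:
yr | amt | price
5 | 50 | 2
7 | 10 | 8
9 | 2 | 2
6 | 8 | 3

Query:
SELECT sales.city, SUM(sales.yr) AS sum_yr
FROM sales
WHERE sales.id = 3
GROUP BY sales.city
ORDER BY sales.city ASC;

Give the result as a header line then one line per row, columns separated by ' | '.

== RESULT ==
sales.city | sum_yr
SEA | 6

Derivation:
After WHERE (1 rows):
sales.amt | sales.city | sales.yr | sales.id
6 | SEA | 6 | 3
After GROUP BY (1 rows):
sales.city | sum_yr
SEA | 6
After ORDER BY (1 rows):
sales.city | sum_yr
SEA | 6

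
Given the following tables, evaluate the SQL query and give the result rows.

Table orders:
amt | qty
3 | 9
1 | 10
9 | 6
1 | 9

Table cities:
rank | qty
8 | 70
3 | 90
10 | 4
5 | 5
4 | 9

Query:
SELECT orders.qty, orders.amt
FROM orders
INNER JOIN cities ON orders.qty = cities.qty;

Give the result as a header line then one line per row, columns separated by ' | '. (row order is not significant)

After JOIN cities (2 rows):
orders.amt | orders.qty | cities.rank | cities.qty
3 | 9 | 4 | 9
1 | 9 | 4 | 9
After SELECT (2 rows):
orders.qty | orders.amt
9 | 3
9 | 1

== RESULT ==
orders.qty | orders.amt
9 | 3
9 | 1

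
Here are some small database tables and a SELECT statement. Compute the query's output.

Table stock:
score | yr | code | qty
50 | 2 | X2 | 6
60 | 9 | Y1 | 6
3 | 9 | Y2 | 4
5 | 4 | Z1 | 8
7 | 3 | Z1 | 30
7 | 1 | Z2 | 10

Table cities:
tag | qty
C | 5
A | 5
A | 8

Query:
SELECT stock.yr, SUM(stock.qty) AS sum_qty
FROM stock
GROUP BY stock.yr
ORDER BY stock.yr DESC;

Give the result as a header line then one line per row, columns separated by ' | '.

== RESULT ==
stock.yr | sum_qty
9 | 10
4 | 8
3 | 30
2 | 6
1 | 10

Derivation:
After GROUP BY (5 rows):
stock.yr | sum_qty
2 | 6
9 | 10
4 | 8
3 | 30
1 | 10
After ORDER BY (5 rows):
stock.yr | sum_qty
9 | 10
4 | 8
3 | 30
2 | 6
1 | 10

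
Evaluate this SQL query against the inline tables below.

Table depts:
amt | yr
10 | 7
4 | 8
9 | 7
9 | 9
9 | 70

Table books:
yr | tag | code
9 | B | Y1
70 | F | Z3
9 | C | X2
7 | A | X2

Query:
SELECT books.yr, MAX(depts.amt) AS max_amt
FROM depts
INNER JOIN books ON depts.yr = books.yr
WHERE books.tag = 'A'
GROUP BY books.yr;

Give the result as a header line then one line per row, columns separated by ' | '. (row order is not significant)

== RESULT ==
books.yr | max_amt
7 | 10

Derivation:
After JOIN books (5 rows):
depts.amt | depts.yr | books.yr | books.tag | books.code
10 | 7 | 7 | A | X2
9 | 7 | 7 | A | X2
9 | 9 | 9 | B | Y1
9 | 9 | 9 | C | X2
9 | 70 | 70 | F | Z3
After WHERE (2 rows):
depts.amt | depts.yr | books.yr | books.tag | books.code
10 | 7 | 7 | A | X2
9 | 7 | 7 | A | X2
After GROUP BY (1 rows):
books.yr | max_amt
7 | 10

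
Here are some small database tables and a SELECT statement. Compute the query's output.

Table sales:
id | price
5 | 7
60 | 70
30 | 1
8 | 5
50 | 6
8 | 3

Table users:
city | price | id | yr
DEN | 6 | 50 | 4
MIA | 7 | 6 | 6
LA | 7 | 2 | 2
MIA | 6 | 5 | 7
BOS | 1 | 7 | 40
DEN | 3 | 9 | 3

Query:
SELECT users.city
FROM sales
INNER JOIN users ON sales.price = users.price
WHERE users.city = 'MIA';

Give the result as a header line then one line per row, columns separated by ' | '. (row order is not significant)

After JOIN users (6 rows):
sales.id | sales.price | users.city | users.price | users.id | users.yr
5 | 7 | MIA | 7 | 6 | 6
5 | 7 | LA | 7 | 2 | 2
30 | 1 | BOS | 1 | 7 | 40
50 | 6 | DEN | 6 | 50 | 4
50 | 6 | MIA | 6 | 5 | 7
8 | 3 | DEN | 3 | 9 | 3
After WHERE (2 rows):
sales.id | sales.price | users.city | users.price | users.id | users.yr
5 | 7 | MIA | 7 | 6 | 6
50 | 6 | MIA | 6 | 5 | 7
After SELECT (2 rows):
users.city
MIA
MIA

== RESULT ==
users.city
MIA
MIA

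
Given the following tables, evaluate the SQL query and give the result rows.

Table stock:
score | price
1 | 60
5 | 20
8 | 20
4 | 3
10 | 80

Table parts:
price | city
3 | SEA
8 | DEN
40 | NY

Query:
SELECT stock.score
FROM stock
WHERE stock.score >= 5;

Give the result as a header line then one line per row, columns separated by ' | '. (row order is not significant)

== RESULT ==
stock.score
5
8
10

Derivation:
After WHERE (3 rows):
stock.score | stock.price
5 | 20
8 | 20
10 | 80
After SELECT (3 rows):
stock.score
5
8
10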